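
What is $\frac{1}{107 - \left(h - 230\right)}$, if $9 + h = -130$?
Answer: $\frac{1}{476} \approx 0.0021008$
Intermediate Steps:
$h = -139$ ($h = -9 - 130 = -139$)
$\frac{1}{107 - \left(h - 230\right)} = \frac{1}{107 - \left(-139 - 230\right)} = \frac{1}{107 - -369} = \frac{1}{107 + 369} = \frac{1}{476}$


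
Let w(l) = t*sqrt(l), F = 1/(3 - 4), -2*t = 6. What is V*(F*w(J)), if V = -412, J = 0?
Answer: 0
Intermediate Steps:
t = -3 (t = -1/2*6 = -3)
F = -1 (F = 1/(-1) = -1)
w(l) = -3*sqrt(l)
V*(F*w(J)) = -(-412)*(-3*sqrt(0)) = -(-412)*(-3*0) = -(-412)*0 = -412*0 = 0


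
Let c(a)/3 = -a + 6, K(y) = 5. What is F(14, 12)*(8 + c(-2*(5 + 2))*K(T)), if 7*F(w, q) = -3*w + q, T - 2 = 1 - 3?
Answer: -1320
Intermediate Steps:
T = 0 (T = 2 + (1 - 3) = 2 - 2 = 0)
c(a) = 18 - 3*a (c(a) = 3*(-a + 6) = 3*(6 - a) = 18 - 3*a)
F(w, q) = -3*w/7 + q/7 (F(w, q) = (-3*w + q)/7 = (q - 3*w)/7 = -3*w/7 + q/7)
F(14, 12)*(8 + c(-2*(5 + 2))*K(T)) = (-3/7*14 + (⅐)*12)*(8 + (18 - (-6)*(5 + 2))*5) = (-6 + 12/7)*(8 + (18 - (-6)*7)*5) = -30*(8 + (18 - 3*(-14))*5)/7 = -30*(8 + (18 + 42)*5)/7 = -30*(8 + 60*5)/7 = -30*(8 + 300)/7 = -30/7*308 = -1320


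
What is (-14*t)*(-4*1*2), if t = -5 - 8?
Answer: -1456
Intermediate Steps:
t = -13
(-14*t)*(-4*1*2) = (-14*(-13))*(-4*1*2) = 182*(-4*2) = 182*(-8) = -1456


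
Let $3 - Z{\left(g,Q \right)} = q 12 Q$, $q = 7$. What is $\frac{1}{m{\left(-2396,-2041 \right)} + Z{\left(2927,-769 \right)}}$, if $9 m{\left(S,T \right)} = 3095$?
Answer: $\frac{9}{584486} \approx 1.5398 \cdot 10^{-5}$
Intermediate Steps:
$m{\left(S,T \right)} = \frac{3095}{9}$ ($m{\left(S,T \right)} = \frac{1}{9} \cdot 3095 = \frac{3095}{9}$)
$Z{\left(g,Q \right)} = 3 - 84 Q$ ($Z{\left(g,Q \right)} = 3 - 7 \cdot 12 Q = 3 - 84 Q$)
$\frac{1}{m{\left(-2396,-2041 \right)} + Z{\left(2927,-769 \right)}} = \frac{1}{\frac{3095}{9} + \left(3 - -64596\right)} = \frac{1}{\frac{3095}{9} + \left(3 + 64596\right)} = \frac{1}{\frac{3095}{9} + 64599} = \frac{1}{\frac{584486}{9}} = \frac{9}{584486}$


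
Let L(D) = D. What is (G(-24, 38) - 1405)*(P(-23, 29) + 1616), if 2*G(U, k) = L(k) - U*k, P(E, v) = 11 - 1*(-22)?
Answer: -1533570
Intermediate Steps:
P(E, v) = 33 (P(E, v) = 11 + 22 = 33)
G(U, k) = k/2 - U*k/2 (G(U, k) = (k - U*k)/2 = k/2 - U*k/2)
(G(-24, 38) - 1405)*(P(-23, 29) + 1616) = ((½)*38*(1 - 1*(-24)) - 1405)*(33 + 1616) = ((½)*38*(1 + 24) - 1405)*1649 = ((½)*38*25 - 1405)*1649 = (475 - 1405)*1649 = -930*1649 = -1533570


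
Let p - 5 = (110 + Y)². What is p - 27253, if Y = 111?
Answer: 21593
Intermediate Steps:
p = 48846 (p = 5 + (110 + 111)² = 5 + 221² = 5 + 48841 = 48846)
p - 27253 = 48846 - 27253 = 21593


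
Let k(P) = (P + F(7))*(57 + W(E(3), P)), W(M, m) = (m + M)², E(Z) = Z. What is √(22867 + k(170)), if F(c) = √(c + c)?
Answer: √(5120487 + 29986*√14) ≈ 2287.5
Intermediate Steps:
W(M, m) = (M + m)²
F(c) = √2*√c (F(c) = √(2*c) = √2*√c)
k(P) = (57 + (3 + P)²)*(P + √14) (k(P) = (P + √2*√7)*(57 + (3 + P)²) = (P + √14)*(57 + (3 + P)²) = (57 + (3 + P)²)*(P + √14))
√(22867 + k(170)) = √(22867 + (57*170 + 57*√14 + 170*(3 + 170)² + √14*(3 + 170)²)) = √(22867 + (9690 + 57*√14 + 170*173² + √14*173²)) = √(22867 + (9690 + 57*√14 + 170*29929 + √14*29929)) = √(22867 + (9690 + 57*√14 + 5087930 + 29929*√14)) = √(22867 + (5097620 + 29986*√14)) = √(5120487 + 29986*√14)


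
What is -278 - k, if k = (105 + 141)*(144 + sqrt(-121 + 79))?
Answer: -35702 - 246*I*sqrt(42) ≈ -35702.0 - 1594.3*I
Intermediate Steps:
k = 35424 + 246*I*sqrt(42) (k = 246*(144 + sqrt(-42)) = 246*(144 + I*sqrt(42)) = 35424 + 246*I*sqrt(42) ≈ 35424.0 + 1594.3*I)
-278 - k = -278 - (35424 + 246*I*sqrt(42)) = -278 + (-35424 - 246*I*sqrt(42)) = -35702 - 246*I*sqrt(42)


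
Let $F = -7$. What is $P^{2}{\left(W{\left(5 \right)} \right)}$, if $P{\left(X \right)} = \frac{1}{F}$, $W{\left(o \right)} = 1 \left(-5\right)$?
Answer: $\frac{1}{49} \approx 0.020408$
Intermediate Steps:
$W{\left(o \right)} = -5$
$P{\left(X \right)} = - \frac{1}{7}$ ($P{\left(X \right)} = \frac{1}{-7} = - \frac{1}{7}$)
$P^{2}{\left(W{\left(5 \right)} \right)} = \left(- \frac{1}{7}\right)^{2} = \frac{1}{49}$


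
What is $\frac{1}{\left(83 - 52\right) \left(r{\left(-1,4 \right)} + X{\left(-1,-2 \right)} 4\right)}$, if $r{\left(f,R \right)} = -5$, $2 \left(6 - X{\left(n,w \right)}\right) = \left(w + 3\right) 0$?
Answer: $\frac{1}{589} \approx 0.0016978$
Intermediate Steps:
$X{\left(n,w \right)} = 6$ ($X{\left(n,w \right)} = 6 - \frac{\left(w + 3\right) 0}{2} = 6 - \frac{\left(3 + w\right) 0}{2} = 6 - 0 = 6 + 0 = 6$)
$\frac{1}{\left(83 - 52\right) \left(r{\left(-1,4 \right)} + X{\left(-1,-2 \right)} 4\right)} = \frac{1}{\left(83 - 52\right) \left(-5 + 6 \cdot 4\right)} = \frac{1}{31 \left(-5 + 24\right)} = \frac{1}{31 \cdot 19} = \frac{1}{589}$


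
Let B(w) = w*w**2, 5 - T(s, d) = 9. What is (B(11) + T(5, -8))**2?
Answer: 1760929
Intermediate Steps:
T(s, d) = -4 (T(s, d) = 5 - 1*9 = 5 - 9 = -4)
B(w) = w**3
(B(11) + T(5, -8))**2 = (11**3 - 4)**2 = (1331 - 4)**2 = 1327**2 = 1760929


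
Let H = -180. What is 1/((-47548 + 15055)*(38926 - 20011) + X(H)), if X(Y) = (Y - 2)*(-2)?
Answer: -1/614604731 ≈ -1.6271e-9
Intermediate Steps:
X(Y) = 4 - 2*Y (X(Y) = (-2 + Y)*(-2) = 4 - 2*Y)
1/((-47548 + 15055)*(38926 - 20011) + X(H)) = 1/((-47548 + 15055)*(38926 - 20011) + (4 - 2*(-180))) = 1/(-32493*18915 + (4 + 360)) = 1/(-614605095 + 364) = 1/(-614604731) = -1/614604731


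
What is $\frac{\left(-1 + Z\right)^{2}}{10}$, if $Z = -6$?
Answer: $\frac{49}{10} \approx 4.9$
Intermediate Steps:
$\frac{\left(-1 + Z\right)^{2}}{10} = \frac{\left(-1 - 6\right)^{2}}{10} = \left(-7\right)^{2} \cdot \frac{1}{10} = 49 \cdot \frac{1}{10} = \frac{49}{10}$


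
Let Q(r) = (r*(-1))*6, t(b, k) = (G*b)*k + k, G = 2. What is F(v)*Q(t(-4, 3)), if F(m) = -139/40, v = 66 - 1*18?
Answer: -8757/20 ≈ -437.85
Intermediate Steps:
t(b, k) = k + 2*b*k (t(b, k) = (2*b)*k + k = 2*b*k + k = k + 2*b*k)
v = 48 (v = 66 - 18 = 48)
Q(r) = -6*r (Q(r) = -r*6 = -6*r)
F(m) = -139/40 (F(m) = -139*1/40 = -139/40)
F(v)*Q(t(-4, 3)) = -(-417)*3*(1 + 2*(-4))/20 = -(-417)*3*(1 - 8)/20 = -(-417)*3*(-7)/20 = -(-417)*(-21)/20 = -139/40*126 = -8757/20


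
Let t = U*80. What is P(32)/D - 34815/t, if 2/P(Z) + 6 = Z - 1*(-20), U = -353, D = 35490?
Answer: 2841846829/2305146480 ≈ 1.2328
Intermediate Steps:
t = -28240 (t = -353*80 = -28240)
P(Z) = 2/(14 + Z) (P(Z) = 2/(-6 + (Z - 1*(-20))) = 2/(-6 + (Z + 20)) = 2/(-6 + (20 + Z)) = 2/(14 + Z))
P(32)/D - 34815/t = (2/(14 + 32))/35490 - 34815/(-28240) = (2/46)*(1/35490) - 34815*(-1/28240) = (2*(1/46))*(1/35490) + 6963/5648 = (1/23)*(1/35490) + 6963/5648 = 1/816270 + 6963/5648 = 2841846829/2305146480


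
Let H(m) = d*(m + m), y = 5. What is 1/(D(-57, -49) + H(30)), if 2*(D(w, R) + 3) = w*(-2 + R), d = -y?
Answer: 2/2301 ≈ 0.00086919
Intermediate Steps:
d = -5 (d = -1*5 = -5)
H(m) = -10*m (H(m) = -5*(m + m) = -10*m)
D(w, R) = -3 + w*(-2 + R)/2 (D(w, R) = -3 + (w*(-2 + R))/2 = -3 + w*(-2 + R)/2)
1/(D(-57, -49) + H(30)) = 1/((-3 - 1*(-57) + (½)*(-49)*(-57)) - 10*30) = 1/((-3 + 57 + 2793/2) - 300) = 1/(2901/2 - 300) = 1/(2301/2) = 2/2301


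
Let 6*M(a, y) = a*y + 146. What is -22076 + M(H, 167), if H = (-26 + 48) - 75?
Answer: -141161/6 ≈ -23527.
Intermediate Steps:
H = -53 (H = 22 - 75 = -53)
M(a, y) = 73/3 + a*y/6 (M(a, y) = (a*y + 146)/6 = (146 + a*y)/6 = 73/3 + a*y/6)
-22076 + M(H, 167) = -22076 + (73/3 + (⅙)*(-53)*167) = -22076 + (73/3 - 8851/6) = -22076 - 8705/6 = -141161/6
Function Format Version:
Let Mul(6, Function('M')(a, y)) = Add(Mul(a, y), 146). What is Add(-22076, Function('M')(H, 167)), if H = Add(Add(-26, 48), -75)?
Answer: Rational(-141161, 6) ≈ -23527.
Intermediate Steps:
H = -53 (H = Add(22, -75) = -53)
Function('M')(a, y) = Add(Rational(73, 3), Mul(Rational(1, 6), a, y)) (Function('M')(a, y) = Mul(Rational(1, 6), Add(Mul(a, y), 146)) = Mul(Rational(1, 6), Add(146, Mul(a, y))) = Add(Rational(73, 3), Mul(Rational(1, 6), a, y)))
Add(-22076, Function('M')(H, 167)) = Add(-22076, Add(Rational(73, 3), Mul(Rational(1, 6), -53, 167))) = Add(-22076, Add(Rational(73, 3), Rational(-8851, 6))) = Add(-22076, Rational(-8705, 6)) = Rational(-141161, 6)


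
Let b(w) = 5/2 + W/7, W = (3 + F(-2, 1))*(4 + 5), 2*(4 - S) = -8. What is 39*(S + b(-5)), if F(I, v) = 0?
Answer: 7839/14 ≈ 559.93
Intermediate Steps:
S = 8 (S = 4 - ½*(-8) = 4 + 4 = 8)
W = 27 (W = (3 + 0)*(4 + 5) = 3*9 = 27)
b(w) = 89/14 (b(w) = 5/2 + 27/7 = 89/14)
39*(S + b(-5)) = 39*(8 + 89/14) = 39*(201/14) = 7839/14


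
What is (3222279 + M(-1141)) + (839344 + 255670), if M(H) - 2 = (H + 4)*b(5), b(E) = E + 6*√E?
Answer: 4311610 - 6822*√5 ≈ 4.2964e+6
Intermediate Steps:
M(H) = 2 + (4 + H)*(5 + 6*√5) (M(H) = 2 + (H + 4)*(5 + 6*√5) = 2 + (4 + H)*(5 + 6*√5))
(3222279 + M(-1141)) + (839344 + 255670) = (3222279 + (22 + 24*√5 - 1141*(5 + 6*√5))) + (839344 + 255670) = (3222279 + (22 + 24*√5 + (-5705 - 6846*√5))) + 1095014 = (3222279 + (-5683 - 6822*√5)) + 1095014 = (3216596 - 6822*√5) + 1095014 = 4311610 - 6822*√5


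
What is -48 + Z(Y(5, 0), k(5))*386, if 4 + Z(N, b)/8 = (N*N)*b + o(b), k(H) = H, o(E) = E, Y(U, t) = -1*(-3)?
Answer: 142000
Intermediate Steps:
Y(U, t) = 3
Z(N, b) = -32 + 8*b + 8*b*N**2 (Z(N, b) = -32 + 8*((N*N)*b + b) = -32 + 8*(N**2*b + b) = -32 + 8*(b*N**2 + b) = -32 + 8*(b + b*N**2) = -32 + (8*b + 8*b*N**2) = -32 + 8*b + 8*b*N**2)
-48 + Z(Y(5, 0), k(5))*386 = -48 + (-32 + 8*5 + 8*5*3**2)*386 = -48 + (-32 + 40 + 8*5*9)*386 = -48 + (-32 + 40 + 360)*386 = -48 + 368*386 = -48 + 142048 = 142000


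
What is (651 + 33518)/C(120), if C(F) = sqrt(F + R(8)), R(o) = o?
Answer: 34169*sqrt(2)/16 ≈ 3020.1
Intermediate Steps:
C(F) = sqrt(8 + F) (C(F) = sqrt(F + 8) = sqrt(8 + F))
(651 + 33518)/C(120) = (651 + 33518)/(sqrt(8 + 120)) = 34169/(sqrt(128)) = 34169/((8*sqrt(2))) = 34169*(sqrt(2)/16) = 34169*sqrt(2)/16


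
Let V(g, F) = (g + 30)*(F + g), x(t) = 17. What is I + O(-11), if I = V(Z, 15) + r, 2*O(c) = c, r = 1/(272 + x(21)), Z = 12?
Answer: 652275/578 ≈ 1128.5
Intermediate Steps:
V(g, F) = (30 + g)*(F + g)
r = 1/289 (r = 1/(272 + 17) = 1/289 ≈ 0.0034602)
O(c) = c/2
I = 327727/289 (I = (12² + 30*15 + 30*12 + 15*12) + 1/289 = (144 + 450 + 360 + 180) + 1/289 = 1134 + 1/289 = 327727/289 ≈ 1134.0)
I + O(-11) = 327727/289 + (½)*(-11) = 327727/289 - 11/2 = 652275/578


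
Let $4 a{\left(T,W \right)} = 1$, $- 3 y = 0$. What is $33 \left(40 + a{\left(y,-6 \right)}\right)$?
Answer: $\frac{5313}{4} \approx 1328.3$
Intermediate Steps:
$y = 0$ ($y = \left(- \frac{1}{3}\right) 0 = 0$)
$a{\left(T,W \right)} = \frac{1}{4}$ ($a{\left(T,W \right)} = \frac{1}{4} \cdot 1 = \frac{1}{4}$)
$33 \left(40 + a{\left(y,-6 \right)}\right) = 33 \left(40 + \frac{1}{4}\right) = 33 \cdot \frac{161}{4} = \frac{5313}{4}$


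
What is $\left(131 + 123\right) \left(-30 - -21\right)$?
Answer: $-2286$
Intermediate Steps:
$\left(131 + 123\right) \left(-30 - -21\right) = 254 \left(-30 + 21\right) = 254 \left(-9\right) = -2286$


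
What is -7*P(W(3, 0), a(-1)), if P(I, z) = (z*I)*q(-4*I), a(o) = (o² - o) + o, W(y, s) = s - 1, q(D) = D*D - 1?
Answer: 105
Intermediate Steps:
q(D) = -1 + D² (q(D) = D² - 1 = -1 + D²)
W(y, s) = -1 + s
a(o) = o²
P(I, z) = I*z*(-1 + 16*I²) (P(I, z) = (z*I)*(-1 + (-4*I)²) = (I*z)*(-1 + 16*I²) = I*z*(-1 + 16*I²))
-7*P(W(3, 0), a(-1)) = -7*(-1 + 0)*(-1)²*(-1 + 16*(-1 + 0)²) = -(-7)*(-1 + 16*(-1)²) = -(-7)*(-1 + 16*1) = -(-7)*(-1 + 16) = -(-7)*15 = -7*(-15) = 105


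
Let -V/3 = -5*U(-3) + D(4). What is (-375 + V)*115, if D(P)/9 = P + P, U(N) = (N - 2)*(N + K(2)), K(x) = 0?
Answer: -42090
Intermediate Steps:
U(N) = N*(-2 + N) (U(N) = (N - 2)*(N + 0) = (-2 + N)*N = N*(-2 + N))
D(P) = 18*P (D(P) = 9*(P + P) = 9*(2*P) = 18*P)
V = 9 (V = -3*(-(-15)*(-2 - 3) + 18*4) = -3*(-(-15)*(-5) + 72) = -3*(-5*15 + 72) = -3*(-75 + 72) = -3*(-3) = 9)
(-375 + V)*115 = (-375 + 9)*115 = -366*115 = -42090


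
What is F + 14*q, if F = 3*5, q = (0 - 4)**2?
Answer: 239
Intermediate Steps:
q = 16 (q = (-4)**2 = 16)
F = 15
F + 14*q = 15 + 14*16 = 15 + 224 = 239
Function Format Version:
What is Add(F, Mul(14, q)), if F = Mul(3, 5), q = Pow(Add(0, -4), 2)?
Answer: 239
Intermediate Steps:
q = 16 (q = Pow(-4, 2) = 16)
F = 15
Add(F, Mul(14, q)) = Add(15, Mul(14, 16)) = Add(15, 224) = 239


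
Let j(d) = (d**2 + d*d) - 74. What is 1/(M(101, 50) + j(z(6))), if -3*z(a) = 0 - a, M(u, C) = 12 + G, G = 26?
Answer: -1/28 ≈ -0.035714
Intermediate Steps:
M(u, C) = 38 (M(u, C) = 12 + 26 = 38)
z(a) = a/3 (z(a) = -(0 - a)/3 = -(-1)*a/3 = a/3)
j(d) = -74 + 2*d**2 (j(d) = (d**2 + d**2) - 74 = 2*d**2 - 74 = -74 + 2*d**2)
1/(M(101, 50) + j(z(6))) = 1/(38 + (-74 + 2*((1/3)*6)**2)) = 1/(38 + (-74 + 2*2**2)) = 1/(38 + (-74 + 2*4)) = 1/(38 + (-74 + 8)) = 1/(38 - 66) = 1/(-28) = -1/28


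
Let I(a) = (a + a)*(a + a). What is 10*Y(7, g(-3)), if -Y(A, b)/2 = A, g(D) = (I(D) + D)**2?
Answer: -140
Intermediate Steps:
I(a) = 4*a**2 (I(a) = (2*a)*(2*a) = 4*a**2)
g(D) = (D + 4*D**2)**2 (g(D) = (4*D**2 + D)**2 = (D + 4*D**2)**2)
Y(A, b) = -2*A
10*Y(7, g(-3)) = 10*(-2*7) = 10*(-14) = -140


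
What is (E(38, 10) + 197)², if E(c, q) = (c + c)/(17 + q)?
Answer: 29106025/729 ≈ 39926.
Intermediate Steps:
E(c, q) = 2*c/(17 + q) (E(c, q) = (2*c)/(17 + q) = 2*c/(17 + q))
(E(38, 10) + 197)² = (2*38/(17 + 10) + 197)² = (2*38/27 + 197)² = (2*38*(1/27) + 197)² = (76/27 + 197)² = (5395/27)² = 29106025/729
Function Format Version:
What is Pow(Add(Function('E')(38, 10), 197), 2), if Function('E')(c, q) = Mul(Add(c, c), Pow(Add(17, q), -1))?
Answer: Rational(29106025, 729) ≈ 39926.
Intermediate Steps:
Function('E')(c, q) = Mul(2, c, Pow(Add(17, q), -1)) (Function('E')(c, q) = Mul(Mul(2, c), Pow(Add(17, q), -1)) = Mul(2, c, Pow(Add(17, q), -1)))
Pow(Add(Function('E')(38, 10), 197), 2) = Pow(Add(Mul(2, 38, Pow(Add(17, 10), -1)), 197), 2) = Pow(Add(Mul(2, 38, Pow(27, -1)), 197), 2) = Pow(Add(Mul(2, 38, Rational(1, 27)), 197), 2) = Pow(Add(Rational(76, 27), 197), 2) = Pow(Rational(5395, 27), 2) = Rational(29106025, 729)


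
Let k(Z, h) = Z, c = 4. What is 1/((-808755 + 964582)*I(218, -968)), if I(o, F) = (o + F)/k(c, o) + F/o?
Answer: -218/6520269161 ≈ -3.3434e-8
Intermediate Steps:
I(o, F) = F/4 + o/4 + F/o (I(o, F) = (o + F)/4 + F/o = (F + o)*(¼) + F/o = (F/4 + o/4) + F/o = F/4 + o/4 + F/o)
1/((-808755 + 964582)*I(218, -968)) = 1/((-808755 + 964582)*(((-968 + (¼)*218*(-968 + 218))/218))) = 1/(155827*(((-968 + (¼)*218*(-750))/218))) = 1/(155827*(((-968 - 40875)/218))) = 1/(155827*(((1/218)*(-41843)))) = 1/(155827*(-41843/218)) = (1/155827)*(-218/41843) = -218/6520269161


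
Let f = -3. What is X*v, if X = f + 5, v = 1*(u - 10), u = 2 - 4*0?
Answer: -16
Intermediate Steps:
u = 2 (u = 2 + 0 = 2)
v = -8 (v = 1*(2 - 10) = 1*(-8) = -8)
X = 2 (X = -3 + 5 = 2)
X*v = 2*(-8) = -16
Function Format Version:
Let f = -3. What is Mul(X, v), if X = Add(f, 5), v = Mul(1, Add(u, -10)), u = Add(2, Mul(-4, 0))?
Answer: -16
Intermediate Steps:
u = 2 (u = Add(2, 0) = 2)
v = -8 (v = Mul(1, Add(2, -10)) = Mul(1, -8) = -8)
X = 2 (X = Add(-3, 5) = 2)
Mul(X, v) = Mul(2, -8) = -16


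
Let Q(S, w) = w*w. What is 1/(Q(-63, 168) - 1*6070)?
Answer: 1/22154 ≈ 4.5139e-5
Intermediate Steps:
Q(S, w) = w**2
1/(Q(-63, 168) - 1*6070) = 1/(168**2 - 1*6070) = 1/(28224 - 6070) = 1/22154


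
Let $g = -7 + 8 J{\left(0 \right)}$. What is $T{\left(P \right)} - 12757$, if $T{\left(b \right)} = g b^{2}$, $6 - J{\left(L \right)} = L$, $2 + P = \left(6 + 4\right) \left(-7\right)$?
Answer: $199787$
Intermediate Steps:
$P = -72$ ($P = -2 + \left(6 + 4\right) \left(-7\right) = -2 + 10 \left(-7\right) = -2 - 70 = -72$)
$J{\left(L \right)} = 6 - L$
$g = 41$ ($g = -7 + 8 \left(6 - 0\right) = -7 + 8 \left(6 + 0\right) = -7 + 8 \cdot 6 = -7 + 48 = 41$)
$T{\left(b \right)} = 41 b^{2}$
$T{\left(P \right)} - 12757 = 41 \left(-72\right)^{2} - 12757 = 41 \cdot 5184 - 12757 = 212544 - 12757 = 199787$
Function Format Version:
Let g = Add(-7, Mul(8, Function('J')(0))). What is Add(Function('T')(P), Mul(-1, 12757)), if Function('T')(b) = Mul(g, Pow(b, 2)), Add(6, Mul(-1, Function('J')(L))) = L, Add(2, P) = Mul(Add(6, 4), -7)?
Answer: 199787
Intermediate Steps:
P = -72 (P = Add(-2, Mul(Add(6, 4), -7)) = Add(-2, Mul(10, -7)) = Add(-2, -70) = -72)
Function('J')(L) = Add(6, Mul(-1, L))
g = 41 (g = Add(-7, Mul(8, Add(6, Mul(-1, 0)))) = Add(-7, Mul(8, Add(6, 0))) = Add(-7, Mul(8, 6)) = Add(-7, 48) = 41)
Function('T')(b) = Mul(41, Pow(b, 2))
Add(Function('T')(P), Mul(-1, 12757)) = Add(Mul(41, Pow(-72, 2)), Mul(-1, 12757)) = Add(Mul(41, 5184), -12757) = Add(212544, -12757) = 199787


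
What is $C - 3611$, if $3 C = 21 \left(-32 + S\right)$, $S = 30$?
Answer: $-3625$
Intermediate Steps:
$C = -14$ ($C = \frac{21 \left(-32 + 30\right)}{3} = \frac{21 \left(-2\right)}{3} = \frac{1}{3} \left(-42\right) = -14$)
$C - 3611 = -14 - 3611 = -3625$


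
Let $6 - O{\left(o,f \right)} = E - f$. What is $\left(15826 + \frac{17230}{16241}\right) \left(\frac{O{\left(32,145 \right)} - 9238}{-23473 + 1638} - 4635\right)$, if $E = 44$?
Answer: $- \frac{5956533622272}{81205} \approx -7.3352 \cdot 10^{7}$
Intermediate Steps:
$O{\left(o,f \right)} = -38 + f$ ($O{\left(o,f \right)} = 6 - \left(44 - f\right) = 6 + \left(-44 + f\right) = -38 + f$)
$\left(15826 + \frac{17230}{16241}\right) \left(\frac{O{\left(32,145 \right)} - 9238}{-23473 + 1638} - 4635\right) = \left(15826 + \frac{17230}{16241}\right) \left(\frac{\left(-38 + 145\right) - 9238}{-23473 + 1638} - 4635\right) = \left(15826 + 17230 \cdot \frac{1}{16241}\right) \left(\frac{107 - 9238}{-21835} - 4635\right) = \left(15826 + \frac{17230}{16241}\right) \left(\left(-9131\right) \left(- \frac{1}{21835}\right) - 4635\right) = \frac{257047296 \left(\frac{23}{55} - 4635\right)}{16241} = \frac{257047296}{16241} \left(- \frac{254902}{55}\right) = - \frac{5956533622272}{81205}$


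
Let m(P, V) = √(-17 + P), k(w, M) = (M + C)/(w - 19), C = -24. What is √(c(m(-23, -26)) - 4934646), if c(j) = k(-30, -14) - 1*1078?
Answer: I*√241850438/7 ≈ 2221.6*I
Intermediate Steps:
k(w, M) = (-24 + M)/(-19 + w) (k(w, M) = (M - 24)/(w - 19) = (-24 + M)/(-19 + w))
c(j) = -52784/49 (c(j) = (-24 - 14)/(-19 - 30) - 1*1078 = -38/(-49) - 1078 = -1/49*(-38) - 1078 = 38/49 - 1078 = -52784/49)
√(c(m(-23, -26)) - 4934646) = √(-52784/49 - 4934646) = √(-241850438/49) = I*√241850438/7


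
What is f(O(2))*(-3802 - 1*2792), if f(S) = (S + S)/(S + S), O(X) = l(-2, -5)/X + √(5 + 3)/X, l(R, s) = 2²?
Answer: -6594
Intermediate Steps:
l(R, s) = 4
O(X) = 4/X + 2*√2/X (O(X) = 4/X + √(5 + 3)/X = 4/X + √8/X = 4/X + (2*√2)/X = 4/X + 2*√2/X)
f(S) = 1 (f(S) = (2*S)/((2*S)) = (2*S)*(1/(2*S)) = 1)
f(O(2))*(-3802 - 1*2792) = 1*(-3802 - 1*2792) = 1*(-3802 - 2792) = 1*(-6594) = -6594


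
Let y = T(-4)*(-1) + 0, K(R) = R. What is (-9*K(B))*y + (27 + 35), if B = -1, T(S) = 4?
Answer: 26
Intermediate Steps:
y = -4 (y = 4*(-1) + 0 = -4 + 0 = -4)
(-9*K(B))*y + (27 + 35) = -9*(-1)*(-4) + (27 + 35) = 9*(-4) + 62 = -36 + 62 = 26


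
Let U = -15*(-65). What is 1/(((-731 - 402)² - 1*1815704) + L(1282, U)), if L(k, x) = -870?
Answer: -1/532885 ≈ -1.8766e-6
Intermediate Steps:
U = 975
1/(((-731 - 402)² - 1*1815704) + L(1282, U)) = 1/(((-731 - 402)² - 1*1815704) - 870) = 1/(((-1133)² - 1815704) - 870) = 1/((1283689 - 1815704) - 870) = 1/(-532015 - 870) = 1/(-532885) = -1/532885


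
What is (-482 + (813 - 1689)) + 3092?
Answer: 1734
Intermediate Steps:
(-482 + (813 - 1689)) + 3092 = (-482 - 876) + 3092 = -1358 + 3092 = 1734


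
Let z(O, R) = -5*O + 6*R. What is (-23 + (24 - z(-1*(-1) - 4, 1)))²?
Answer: 400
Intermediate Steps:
(-23 + (24 - z(-1*(-1) - 4, 1)))² = (-23 + (24 - (-5*(-1*(-1) - 4) + 6*1)))² = (-23 + (24 - (-5*(1 - 4) + 6)))² = (-23 + (24 - (-5*(-3) + 6)))² = (-23 + (24 - (15 + 6)))² = (-23 + (24 - 1*21))² = (-23 + (24 - 21))² = (-23 + 3)² = (-20)² = 400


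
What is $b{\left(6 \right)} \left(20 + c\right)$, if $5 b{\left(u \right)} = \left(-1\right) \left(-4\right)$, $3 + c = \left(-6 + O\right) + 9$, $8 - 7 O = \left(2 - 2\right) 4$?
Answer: $\frac{592}{35} \approx 16.914$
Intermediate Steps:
$O = \frac{8}{7}$ ($O = \frac{8}{7} - \frac{\left(2 - 2\right) 4}{7} = \frac{8}{7} - \frac{0 \cdot 4}{7} = \frac{8}{7} - 0 = \frac{8}{7} + 0 = \frac{8}{7} \approx 1.1429$)
$c = \frac{8}{7}$ ($c = -3 + \left(\left(-6 + \frac{8}{7}\right) + 9\right) = -3 + \left(- \frac{34}{7} + 9\right) = -3 + \frac{29}{7} = \frac{8}{7} \approx 1.1429$)
$b{\left(u \right)} = \frac{4}{5}$ ($b{\left(u \right)} = \frac{\left(-1\right) \left(-4\right)}{5} = \frac{1}{5} \cdot 4 = \frac{4}{5}$)
$b{\left(6 \right)} \left(20 + c\right) = \frac{4 \left(20 + \frac{8}{7}\right)}{5} = \frac{4}{5} \cdot \frac{148}{7} = \frac{592}{35}$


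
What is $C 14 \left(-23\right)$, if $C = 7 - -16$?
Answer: $-7406$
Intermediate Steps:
$C = 23$ ($C = 7 + 16 = 23$)
$C 14 \left(-23\right) = 23 \cdot 14 \left(-23\right) = 322 \left(-23\right) = -7406$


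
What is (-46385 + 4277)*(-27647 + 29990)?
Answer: -98659044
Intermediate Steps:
(-46385 + 4277)*(-27647 + 29990) = -42108*2343 = -98659044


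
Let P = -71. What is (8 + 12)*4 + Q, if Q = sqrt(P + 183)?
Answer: 80 + 4*sqrt(7) ≈ 90.583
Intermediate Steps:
Q = 4*sqrt(7) (Q = sqrt(-71 + 183) = sqrt(112) = 4*sqrt(7) ≈ 10.583)
(8 + 12)*4 + Q = (8 + 12)*4 + 4*sqrt(7) = 20*4 + 4*sqrt(7) = 80 + 4*sqrt(7)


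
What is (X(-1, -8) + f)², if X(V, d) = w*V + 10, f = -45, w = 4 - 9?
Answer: 900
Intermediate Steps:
w = -5
X(V, d) = 10 - 5*V (X(V, d) = -5*V + 10 = 10 - 5*V)
(X(-1, -8) + f)² = ((10 - 5*(-1)) - 45)² = ((10 + 5) - 45)² = (15 - 45)² = (-30)² = 900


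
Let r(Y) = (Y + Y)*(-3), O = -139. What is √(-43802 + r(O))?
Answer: 2*I*√10742 ≈ 207.29*I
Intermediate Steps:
r(Y) = -6*Y (r(Y) = (2*Y)*(-3) = -6*Y)
√(-43802 + r(O)) = √(-43802 - 6*(-139)) = √(-43802 + 834) = √(-42968) = 2*I*√10742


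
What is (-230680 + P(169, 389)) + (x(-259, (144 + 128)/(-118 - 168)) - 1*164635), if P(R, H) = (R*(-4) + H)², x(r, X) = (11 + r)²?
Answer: -251442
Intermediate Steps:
P(R, H) = (H - 4*R)² (P(R, H) = (-4*R + H)² = (H - 4*R)²)
(-230680 + P(169, 389)) + (x(-259, (144 + 128)/(-118 - 168)) - 1*164635) = (-230680 + (389 - 4*169)²) + ((11 - 259)² - 1*164635) = (-230680 + (389 - 676)²) + ((-248)² - 164635) = (-230680 + (-287)²) + (61504 - 164635) = (-230680 + 82369) - 103131 = -148311 - 103131 = -251442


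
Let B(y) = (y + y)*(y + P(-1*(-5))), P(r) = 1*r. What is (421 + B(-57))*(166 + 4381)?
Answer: 28868903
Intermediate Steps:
P(r) = r
B(y) = 2*y*(5 + y) (B(y) = (y + y)*(y - 1*(-5)) = (2*y)*(y + 5) = (2*y)*(5 + y) = 2*y*(5 + y))
(421 + B(-57))*(166 + 4381) = (421 + 2*(-57)*(5 - 57))*(166 + 4381) = (421 + 2*(-57)*(-52))*4547 = (421 + 5928)*4547 = 6349*4547 = 28868903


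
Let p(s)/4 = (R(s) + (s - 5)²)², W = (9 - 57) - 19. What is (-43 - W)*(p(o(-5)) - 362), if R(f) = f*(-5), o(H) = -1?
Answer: 152688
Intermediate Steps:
W = -67 (W = -48 - 19 = -67)
R(f) = -5*f
p(s) = 4*((-5 + s)² - 5*s)² (p(s) = 4*(-5*s + (s - 5)²)² = 4*(-5*s + (-5 + s)²)² = 4*((-5 + s)² - 5*s)²)
(-43 - W)*(p(o(-5)) - 362) = (-43 - 1*(-67))*(4*(-(-5 - 1)² + 5*(-1))² - 362) = (-43 + 67)*(4*(-1*(-6)² - 5)² - 362) = 24*(4*(-1*36 - 5)² - 362) = 24*(4*(-36 - 5)² - 362) = 24*(4*(-41)² - 362) = 24*(4*1681 - 362) = 24*(6724 - 362) = 24*6362 = 152688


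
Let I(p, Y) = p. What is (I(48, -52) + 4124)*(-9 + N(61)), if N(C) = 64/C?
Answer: -2023420/61 ≈ -33171.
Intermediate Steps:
(I(48, -52) + 4124)*(-9 + N(61)) = (48 + 4124)*(-9 + 64/61) = 4172*(-9 + 64*(1/61)) = 4172*(-9 + 64/61) = 4172*(-485/61) = -2023420/61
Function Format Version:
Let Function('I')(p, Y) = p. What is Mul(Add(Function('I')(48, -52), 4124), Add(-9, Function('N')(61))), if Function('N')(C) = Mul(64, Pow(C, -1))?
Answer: Rational(-2023420, 61) ≈ -33171.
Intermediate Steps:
Mul(Add(Function('I')(48, -52), 4124), Add(-9, Function('N')(61))) = Mul(Add(48, 4124), Add(-9, Mul(64, Pow(61, -1)))) = Mul(4172, Add(-9, Mul(64, Rational(1, 61)))) = Mul(4172, Add(-9, Rational(64, 61))) = Mul(4172, Rational(-485, 61)) = Rational(-2023420, 61)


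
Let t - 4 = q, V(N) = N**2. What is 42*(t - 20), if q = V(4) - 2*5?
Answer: -420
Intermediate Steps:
q = 6 (q = 4**2 - 2*5 = 16 - 10 = 6)
t = 10 (t = 4 + 6 = 10)
42*(t - 20) = 42*(10 - 20) = 42*(-10) = -420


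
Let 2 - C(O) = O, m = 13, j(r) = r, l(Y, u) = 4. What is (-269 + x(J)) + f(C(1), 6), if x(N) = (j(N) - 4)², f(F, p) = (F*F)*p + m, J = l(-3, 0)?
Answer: -250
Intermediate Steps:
J = 4
C(O) = 2 - O
f(F, p) = 13 + p*F² (f(F, p) = (F*F)*p + 13 = F²*p + 13 = p*F² + 13 = 13 + p*F²)
x(N) = (-4 + N)² (x(N) = (N - 4)² = (-4 + N)²)
(-269 + x(J)) + f(C(1), 6) = (-269 + (-4 + 4)²) + (13 + 6*(2 - 1*1)²) = (-269 + 0²) + (13 + 6*(2 - 1)²) = (-269 + 0) + (13 + 6*1²) = -269 + (13 + 6*1) = -269 + (13 + 6) = -269 + 19 = -250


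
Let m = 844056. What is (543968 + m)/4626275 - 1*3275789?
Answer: -15154699367951/4626275 ≈ -3.2758e+6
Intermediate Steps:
(543968 + m)/4626275 - 1*3275789 = (543968 + 844056)/4626275 - 1*3275789 = 1388024*(1/4626275) - 3275789 = 1388024/4626275 - 3275789 = -15154699367951/4626275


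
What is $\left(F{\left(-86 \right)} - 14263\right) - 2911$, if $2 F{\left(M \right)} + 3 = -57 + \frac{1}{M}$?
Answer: $- \frac{2959089}{172} \approx -17204.0$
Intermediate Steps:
$F{\left(M \right)} = -30 + \frac{1}{2 M}$ ($F{\left(M \right)} = - \frac{3}{2} + \frac{-57 + \frac{1}{M}}{2} = - \frac{3}{2} - \left(\frac{57}{2} - \frac{1}{2 M}\right) = -30 + \frac{1}{2 M}$)
$\left(F{\left(-86 \right)} - 14263\right) - 2911 = \left(\left(-30 + \frac{1}{2 \left(-86\right)}\right) - 14263\right) - 2911 = \left(\left(-30 + \frac{1}{2} \left(- \frac{1}{86}\right)\right) - 14263\right) - 2911 = \left(\left(-30 - \frac{1}{172}\right) - 14263\right) - 2911 = \left(- \frac{5161}{172} - 14263\right) - 2911 = - \frac{2458397}{172} - 2911 = - \frac{2959089}{172}$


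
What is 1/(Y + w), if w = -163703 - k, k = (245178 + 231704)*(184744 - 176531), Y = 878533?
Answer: -1/3915917036 ≈ -2.5537e-10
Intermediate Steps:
k = 3916631866 (k = 476882*8213 = 3916631866)
w = -3916795569 (w = -163703 - 1*3916631866 = -163703 - 3916631866 = -3916795569)
1/(Y + w) = 1/(878533 - 3916795569) = 1/(-3915917036) = -1/3915917036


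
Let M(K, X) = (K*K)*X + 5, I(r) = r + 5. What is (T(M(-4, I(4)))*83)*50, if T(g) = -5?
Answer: -20750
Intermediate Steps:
I(r) = 5 + r
M(K, X) = 5 + X*K² (M(K, X) = K²*X + 5 = X*K² + 5 = 5 + X*K²)
(T(M(-4, I(4)))*83)*50 = -5*83*50 = -415*50 = -20750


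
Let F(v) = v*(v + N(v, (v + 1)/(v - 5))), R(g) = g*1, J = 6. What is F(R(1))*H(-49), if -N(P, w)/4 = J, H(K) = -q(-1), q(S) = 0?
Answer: 0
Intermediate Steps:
R(g) = g
H(K) = 0 (H(K) = -1*0 = 0)
N(P, w) = -24 (N(P, w) = -4*6 = -24)
F(v) = v*(-24 + v) (F(v) = v*(v - 24) = v*(-24 + v))
F(R(1))*H(-49) = (1*(-24 + 1))*0 = (1*(-23))*0 = -23*0 = 0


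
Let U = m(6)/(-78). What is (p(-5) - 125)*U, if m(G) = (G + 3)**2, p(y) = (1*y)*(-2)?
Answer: 3105/26 ≈ 119.42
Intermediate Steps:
p(y) = -2*y (p(y) = y*(-2) = -2*y)
m(G) = (3 + G)**2
U = -27/26 (U = (3 + 6)**2/(-78) = 9**2*(-1/78) = 81*(-1/78) = -27/26 ≈ -1.0385)
(p(-5) - 125)*U = (-2*(-5) - 125)*(-27/26) = (10 - 125)*(-27/26) = -115*(-27/26) = 3105/26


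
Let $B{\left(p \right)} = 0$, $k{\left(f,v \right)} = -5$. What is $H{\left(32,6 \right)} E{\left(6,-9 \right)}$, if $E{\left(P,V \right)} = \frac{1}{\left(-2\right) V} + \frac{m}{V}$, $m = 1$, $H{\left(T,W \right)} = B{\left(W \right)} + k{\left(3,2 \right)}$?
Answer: $\frac{5}{18} \approx 0.27778$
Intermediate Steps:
$H{\left(T,W \right)} = -5$ ($H{\left(T,W \right)} = 0 - 5 = -5$)
$E{\left(P,V \right)} = \frac{1}{2 V}$ ($E{\left(P,V \right)} = \frac{1}{\left(-2\right) V} + 1 \frac{1}{V} = - \frac{1}{2 V} + \frac{1}{V} = \frac{1}{2 V}$)
$H{\left(32,6 \right)} E{\left(6,-9 \right)} = - 5 \frac{1}{2 \left(-9\right)} = - 5 \cdot \frac{1}{2} \left(- \frac{1}{9}\right) = \left(-5\right) \left(- \frac{1}{18}\right) = \frac{5}{18}$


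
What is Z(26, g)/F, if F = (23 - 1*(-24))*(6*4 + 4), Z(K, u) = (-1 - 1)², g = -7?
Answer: 1/329 ≈ 0.0030395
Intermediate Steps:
Z(K, u) = 4 (Z(K, u) = (-2)² = 4)
F = 1316 (F = (23 + 24)*(24 + 4) = 47*28 = 1316)
Z(26, g)/F = 4/1316 = 4*(1/1316) = 1/329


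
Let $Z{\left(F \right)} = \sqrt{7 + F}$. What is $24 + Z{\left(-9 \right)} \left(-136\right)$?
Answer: $24 - 136 i \sqrt{2} \approx 24.0 - 192.33 i$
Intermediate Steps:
$24 + Z{\left(-9 \right)} \left(-136\right) = 24 + \sqrt{7 - 9} \left(-136\right) = 24 + \sqrt{-2} \left(-136\right) = 24 + i \sqrt{2} \left(-136\right) = 24 - 136 i \sqrt{2}$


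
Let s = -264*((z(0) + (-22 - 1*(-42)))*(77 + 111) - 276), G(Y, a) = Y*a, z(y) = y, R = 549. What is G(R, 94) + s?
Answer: -868170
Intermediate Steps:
s = -919776 (s = -264*((0 + (-22 - 1*(-42)))*(77 + 111) - 276) = -264*((0 + (-22 + 42))*188 - 276) = -264*((0 + 20)*188 - 276) = -264*(20*188 - 276) = -264*(3760 - 276) = -264*3484 = -919776)
G(R, 94) + s = 549*94 - 919776 = 51606 - 919776 = -868170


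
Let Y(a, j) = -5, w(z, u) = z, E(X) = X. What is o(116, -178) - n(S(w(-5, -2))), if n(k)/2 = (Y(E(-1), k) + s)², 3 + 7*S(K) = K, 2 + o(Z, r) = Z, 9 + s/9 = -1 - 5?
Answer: -39086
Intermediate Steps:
s = -135 (s = -81 + 9*(-1 - 5) = -81 + 9*(-6) = -81 - 54 = -135)
o(Z, r) = -2 + Z
S(K) = -3/7 + K/7
n(k) = 39200 (n(k) = 2*(-5 - 135)² = 2*(-140)² = 2*19600 = 39200)
o(116, -178) - n(S(w(-5, -2))) = (-2 + 116) - 1*39200 = 114 - 39200 = -39086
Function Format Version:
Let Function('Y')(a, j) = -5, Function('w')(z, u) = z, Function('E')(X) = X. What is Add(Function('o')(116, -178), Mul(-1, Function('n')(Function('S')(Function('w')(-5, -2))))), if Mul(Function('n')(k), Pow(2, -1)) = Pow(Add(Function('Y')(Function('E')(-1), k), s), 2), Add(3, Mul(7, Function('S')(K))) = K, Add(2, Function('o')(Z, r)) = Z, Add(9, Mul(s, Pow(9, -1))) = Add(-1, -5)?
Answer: -39086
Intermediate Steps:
s = -135 (s = Add(-81, Mul(9, Add(-1, -5))) = Add(-81, Mul(9, -6)) = Add(-81, -54) = -135)
Function('o')(Z, r) = Add(-2, Z)
Function('S')(K) = Add(Rational(-3, 7), Mul(Rational(1, 7), K))
Function('n')(k) = 39200 (Function('n')(k) = Mul(2, Pow(Add(-5, -135), 2)) = Mul(2, Pow(-140, 2)) = Mul(2, 19600) = 39200)
Add(Function('o')(116, -178), Mul(-1, Function('n')(Function('S')(Function('w')(-5, -2))))) = Add(Add(-2, 116), Mul(-1, 39200)) = Add(114, -39200) = -39086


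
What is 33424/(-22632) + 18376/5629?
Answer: 28467742/15924441 ≈ 1.7877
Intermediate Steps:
33424/(-22632) + 18376/5629 = 33424*(-1/22632) + 18376*(1/5629) = -4178/2829 + 18376/5629 = 28467742/15924441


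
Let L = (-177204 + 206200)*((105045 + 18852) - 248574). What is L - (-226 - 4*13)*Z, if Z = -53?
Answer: -3615149026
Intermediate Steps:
L = -3615134292 (L = 28996*(123897 - 248574) = 28996*(-124677) = -3615134292)
L - (-226 - 4*13)*Z = -3615134292 - (-226 - 4*13)*(-53) = -3615134292 - (-226 - 52)*(-53) = -3615134292 - (-278)*(-53) = -3615134292 - 1*14734 = -3615134292 - 14734 = -3615149026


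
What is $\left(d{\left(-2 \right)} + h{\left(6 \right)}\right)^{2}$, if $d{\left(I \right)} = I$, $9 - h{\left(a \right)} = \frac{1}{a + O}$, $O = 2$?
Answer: $\frac{3025}{64} \approx 47.266$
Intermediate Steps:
$h{\left(a \right)} = 9 - \frac{1}{2 + a}$ ($h{\left(a \right)} = 9 - \frac{1}{a + 2} = 9 - \frac{1}{2 + a}$)
$\left(d{\left(-2 \right)} + h{\left(6 \right)}\right)^{2} = \left(-2 + \frac{17 + 9 \cdot 6}{2 + 6}\right)^{2} = \left(-2 + \frac{17 + 54}{8}\right)^{2} = \left(-2 + \frac{1}{8} \cdot 71\right)^{2} = \left(-2 + \frac{71}{8}\right)^{2} = \left(\frac{55}{8}\right)^{2} = \frac{3025}{64}$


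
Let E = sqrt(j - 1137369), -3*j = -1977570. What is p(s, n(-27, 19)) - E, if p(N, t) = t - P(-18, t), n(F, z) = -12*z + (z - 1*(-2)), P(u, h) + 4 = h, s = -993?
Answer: 4 - 3*I*sqrt(53131) ≈ 4.0 - 691.5*I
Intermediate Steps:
P(u, h) = -4 + h
j = 659190 (j = -1/3*(-1977570) = 659190)
E = 3*I*sqrt(53131) (E = sqrt(659190 - 1137369) = sqrt(-478179) = 3*I*sqrt(53131) ≈ 691.5*I)
n(F, z) = 2 - 11*z (n(F, z) = -12*z + (z + 2) = -12*z + (2 + z) = 2 - 11*z)
p(N, t) = 4 (p(N, t) = t - (-4 + t) = t + (4 - t) = 4)
p(s, n(-27, 19)) - E = 4 - 3*I*sqrt(53131)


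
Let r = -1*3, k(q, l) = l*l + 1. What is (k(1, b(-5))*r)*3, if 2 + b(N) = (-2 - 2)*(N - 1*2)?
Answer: -6093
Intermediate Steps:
b(N) = 6 - 4*N (b(N) = -2 + (-2 - 2)*(N - 1*2) = -2 - 4*(N - 2) = -2 - 4*(-2 + N) = -2 + (8 - 4*N) = 6 - 4*N)
k(q, l) = 1 + l² (k(q, l) = l² + 1 = 1 + l²)
r = -3
(k(1, b(-5))*r)*3 = ((1 + (6 - 4*(-5))²)*(-3))*3 = ((1 + (6 + 20)²)*(-3))*3 = ((1 + 26²)*(-3))*3 = ((1 + 676)*(-3))*3 = (677*(-3))*3 = -2031*3 = -6093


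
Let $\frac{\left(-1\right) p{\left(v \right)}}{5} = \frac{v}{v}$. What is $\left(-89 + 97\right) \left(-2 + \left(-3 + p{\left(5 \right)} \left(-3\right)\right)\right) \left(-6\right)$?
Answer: $-480$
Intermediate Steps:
$p{\left(v \right)} = -5$ ($p{\left(v \right)} = - 5 \frac{v}{v} = \left(-5\right) 1 = -5$)
$\left(-89 + 97\right) \left(-2 + \left(-3 + p{\left(5 \right)} \left(-3\right)\right)\right) \left(-6\right) = \left(-89 + 97\right) \left(-2 - -12\right) \left(-6\right) = 8 \left(-2 + \left(-3 + 15\right)\right) \left(-6\right) = 8 \left(-2 + 12\right) \left(-6\right) = 8 \cdot 10 \left(-6\right) = 8 \left(-60\right) = -480$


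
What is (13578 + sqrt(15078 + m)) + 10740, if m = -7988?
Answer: 24318 + sqrt(7090) ≈ 24402.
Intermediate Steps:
(13578 + sqrt(15078 + m)) + 10740 = (13578 + sqrt(15078 - 7988)) + 10740 = (13578 + sqrt(7090)) + 10740 = 24318 + sqrt(7090)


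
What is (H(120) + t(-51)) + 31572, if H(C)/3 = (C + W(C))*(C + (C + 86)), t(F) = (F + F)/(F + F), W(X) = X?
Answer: 266293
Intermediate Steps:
t(F) = 1 (t(F) = (2*F)/((2*F)) = (2*F)*(1/(2*F)) = 1)
H(C) = 6*C*(86 + 2*C) (H(C) = 3*((C + C)*(C + (C + 86))) = 3*((2*C)*(C + (86 + C))) = 3*((2*C)*(86 + 2*C)) = 3*(2*C*(86 + 2*C)) = 6*C*(86 + 2*C))
(H(120) + t(-51)) + 31572 = (12*120*(43 + 120) + 1) + 31572 = (12*120*163 + 1) + 31572 = (234720 + 1) + 31572 = 234721 + 31572 = 266293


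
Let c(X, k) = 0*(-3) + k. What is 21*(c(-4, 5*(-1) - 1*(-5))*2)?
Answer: 0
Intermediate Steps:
c(X, k) = k (c(X, k) = 0 + k = k)
21*(c(-4, 5*(-1) - 1*(-5))*2) = 21*((5*(-1) - 1*(-5))*2) = 21*((-5 + 5)*2) = 21*(0*2) = 21*0 = 0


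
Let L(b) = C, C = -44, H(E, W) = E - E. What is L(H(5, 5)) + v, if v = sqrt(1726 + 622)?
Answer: -44 + 2*sqrt(587) ≈ 4.4562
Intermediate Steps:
H(E, W) = 0
v = 2*sqrt(587) (v = sqrt(2348) = 2*sqrt(587) ≈ 48.456)
L(b) = -44
L(H(5, 5)) + v = -44 + 2*sqrt(587)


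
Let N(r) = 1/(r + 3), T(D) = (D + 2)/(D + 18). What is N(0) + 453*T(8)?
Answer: 6808/39 ≈ 174.56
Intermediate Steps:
T(D) = (2 + D)/(18 + D)
N(r) = 1/(3 + r)
N(0) + 453*T(8) = 1/(3 + 0) + 453*((2 + 8)/(18 + 8)) = 1/3 + 453*(10/26) = ⅓ + 453*((1/26)*10) = ⅓ + 453*(5/13) = ⅓ + 2265/13 = 6808/39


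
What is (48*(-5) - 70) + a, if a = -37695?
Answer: -38005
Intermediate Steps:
(48*(-5) - 70) + a = (48*(-5) - 70) - 37695 = (-240 - 70) - 37695 = -310 - 37695 = -38005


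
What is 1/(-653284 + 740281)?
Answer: 1/86997 ≈ 1.1495e-5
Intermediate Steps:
1/(-653284 + 740281) = 1/86997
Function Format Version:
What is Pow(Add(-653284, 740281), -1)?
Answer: Rational(1, 86997) ≈ 1.1495e-5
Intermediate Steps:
Pow(Add(-653284, 740281), -1) = Pow(86997, -1) = Rational(1, 86997)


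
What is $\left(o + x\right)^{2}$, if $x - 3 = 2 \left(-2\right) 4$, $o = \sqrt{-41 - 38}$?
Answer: $\left(13 - i \sqrt{79}\right)^{2} \approx 90.0 - 231.09 i$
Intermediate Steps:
$o = i \sqrt{79}$ ($o = \sqrt{-79} = i \sqrt{79} \approx 8.8882 i$)
$x = -13$ ($x = 3 + 2 \left(-2\right) 4 = 3 - 16 = -13$)
$\left(o + x\right)^{2} = \left(i \sqrt{79} - 13\right)^{2} = \left(-13 + i \sqrt{79}\right)^{2}$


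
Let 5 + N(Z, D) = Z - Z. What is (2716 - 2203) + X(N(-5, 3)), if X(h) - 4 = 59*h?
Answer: 222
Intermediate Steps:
N(Z, D) = -5 (N(Z, D) = -5 + (Z - Z) = -5 + 0 = -5)
X(h) = 4 + 59*h
(2716 - 2203) + X(N(-5, 3)) = (2716 - 2203) + (4 + 59*(-5)) = 513 + (4 - 295) = 513 - 291 = 222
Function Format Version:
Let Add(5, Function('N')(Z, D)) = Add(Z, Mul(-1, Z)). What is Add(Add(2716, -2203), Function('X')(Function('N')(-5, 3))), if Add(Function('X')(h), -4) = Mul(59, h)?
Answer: 222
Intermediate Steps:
Function('N')(Z, D) = -5 (Function('N')(Z, D) = Add(-5, Add(Z, Mul(-1, Z))) = Add(-5, 0) = -5)
Function('X')(h) = Add(4, Mul(59, h))
Add(Add(2716, -2203), Function('X')(Function('N')(-5, 3))) = Add(Add(2716, -2203), Add(4, Mul(59, -5))) = Add(513, Add(4, -295)) = Add(513, -291) = 222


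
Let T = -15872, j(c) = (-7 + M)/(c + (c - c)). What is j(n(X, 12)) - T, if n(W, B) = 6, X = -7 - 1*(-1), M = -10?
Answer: 95215/6 ≈ 15869.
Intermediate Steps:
X = -6 (X = -7 + 1 = -6)
j(c) = -17/c (j(c) = (-7 - 10)/(c + (c - c)) = -17/(c + 0) = -17/c)
j(n(X, 12)) - T = -17/6 - 1*(-15872) = -17*1/6 + 15872 = -17/6 + 15872 = 95215/6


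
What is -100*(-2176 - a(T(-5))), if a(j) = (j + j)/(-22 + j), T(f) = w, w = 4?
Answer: 1958000/9 ≈ 2.1756e+5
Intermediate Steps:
T(f) = 4
a(j) = 2*j/(-22 + j) (a(j) = (2*j)/(-22 + j) = 2*j/(-22 + j))
-100*(-2176 - a(T(-5))) = -100*(-2176 - 2*4/(-22 + 4)) = -100*(-2176 - 2*4/(-18)) = -100*(-2176 - 2*4*(-1)/18) = -100*(-2176 - 1*(-4/9)) = -100*(-2176 + 4/9) = -100*(-19580/9) = 1958000/9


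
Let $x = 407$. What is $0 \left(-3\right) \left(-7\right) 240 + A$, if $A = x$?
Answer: $407$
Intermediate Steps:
$A = 407$
$0 \left(-3\right) \left(-7\right) 240 + A = 0 \left(-3\right) \left(-7\right) 240 + 407 = 0 \left(-7\right) 240 + 407 = 0 \cdot 240 + 407 = 0 + 407 = 407$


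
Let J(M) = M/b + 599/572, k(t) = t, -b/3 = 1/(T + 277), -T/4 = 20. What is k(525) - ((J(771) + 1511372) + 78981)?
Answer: -880422427/572 ≈ -1.5392e+6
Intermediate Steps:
T = -80 (T = -4*20 = -80)
b = -3/197 (b = -3/(-80 + 277) = -3/197 ≈ -0.015228)
J(M) = 599/572 - 197*M/3 (J(M) = M/(-3/197) + 599/572 = M*(-197/3) + 599*(1/572) = -197*M/3 + 599/572 = 599/572 - 197*M/3)
k(525) - ((J(771) + 1511372) + 78981) = 525 - (((599/572 - 197/3*771) + 1511372) + 78981) = 525 - (((599/572 - 50629) + 1511372) + 78981) = 525 - ((-28959189/572 + 1511372) + 78981) = 525 - (835545595/572 + 78981) = 525 - 1*880722727/572 = 525 - 880722727/572 = -880422427/572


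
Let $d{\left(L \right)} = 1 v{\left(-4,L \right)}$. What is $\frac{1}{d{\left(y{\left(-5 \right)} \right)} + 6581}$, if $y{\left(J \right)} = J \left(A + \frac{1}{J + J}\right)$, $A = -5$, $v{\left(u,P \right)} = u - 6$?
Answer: $\frac{1}{6571} \approx 0.00015218$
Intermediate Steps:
$v{\left(u,P \right)} = -6 + u$ ($v{\left(u,P \right)} = u - 6 = -6 + u$)
$y{\left(J \right)} = J \left(-5 + \frac{1}{2 J}\right)$ ($y{\left(J \right)} = J \left(-5 + \frac{1}{J + J}\right) = J \left(-5 + \frac{1}{2 J}\right)$)
$d{\left(L \right)} = -10$ ($d{\left(L \right)} = 1 \left(-6 - 4\right) = 1 \left(-10\right) = -10$)
$\frac{1}{d{\left(y{\left(-5 \right)} \right)} + 6581} = \frac{1}{-10 + 6581} = \frac{1}{6571}$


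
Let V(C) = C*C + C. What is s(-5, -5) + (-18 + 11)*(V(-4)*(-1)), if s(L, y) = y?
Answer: 79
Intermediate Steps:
V(C) = C + C² (V(C) = C² + C = C + C²)
s(-5, -5) + (-18 + 11)*(V(-4)*(-1)) = -5 + (-18 + 11)*(-4*(1 - 4)*(-1)) = -5 - 7*(-4*(-3))*(-1) = -5 - 84*(-1) = -5 - 7*(-12) = -5 + 84 = 79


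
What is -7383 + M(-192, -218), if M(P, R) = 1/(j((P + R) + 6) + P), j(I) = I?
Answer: -4400269/596 ≈ -7383.0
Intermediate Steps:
M(P, R) = 1/(6 + R + 2*P) (M(P, R) = 1/(((P + R) + 6) + P) = 1/((6 + P + R) + P) = 1/(6 + R + 2*P))
-7383 + M(-192, -218) = -7383 + 1/(6 - 218 + 2*(-192)) = -7383 + 1/(6 - 218 - 384) = -7383 + 1/(-596) = -7383 - 1/596 = -4400269/596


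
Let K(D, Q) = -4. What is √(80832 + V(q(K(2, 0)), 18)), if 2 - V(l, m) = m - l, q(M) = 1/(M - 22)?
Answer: √54631590/26 ≈ 284.28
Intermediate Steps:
q(M) = 1/(-22 + M)
V(l, m) = 2 + l - m (V(l, m) = 2 - (m - l) = 2 + (l - m) = 2 + l - m)
√(80832 + V(q(K(2, 0)), 18)) = √(80832 + (2 + 1/(-22 - 4) - 1*18)) = √(80832 + (2 + 1/(-26) - 18)) = √(80832 + (2 - 1/26 - 18)) = √(80832 - 417/26) = √(2101215/26) = √54631590/26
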